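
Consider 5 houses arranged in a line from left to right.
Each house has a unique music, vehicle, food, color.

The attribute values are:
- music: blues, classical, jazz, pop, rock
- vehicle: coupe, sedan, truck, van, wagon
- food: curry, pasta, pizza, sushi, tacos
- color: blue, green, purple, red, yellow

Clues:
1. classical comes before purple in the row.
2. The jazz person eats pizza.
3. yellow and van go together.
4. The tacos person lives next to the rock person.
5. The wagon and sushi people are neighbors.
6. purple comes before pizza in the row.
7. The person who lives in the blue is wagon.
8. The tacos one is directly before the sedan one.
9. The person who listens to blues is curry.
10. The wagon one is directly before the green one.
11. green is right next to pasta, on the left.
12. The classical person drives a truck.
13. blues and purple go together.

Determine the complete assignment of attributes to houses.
Solution:

House | Music | Vehicle | Food | Color
--------------------------------------
  1   | pop | wagon | tacos | blue
  2   | rock | sedan | sushi | green
  3   | classical | truck | pasta | red
  4   | blues | coupe | curry | purple
  5   | jazz | van | pizza | yellow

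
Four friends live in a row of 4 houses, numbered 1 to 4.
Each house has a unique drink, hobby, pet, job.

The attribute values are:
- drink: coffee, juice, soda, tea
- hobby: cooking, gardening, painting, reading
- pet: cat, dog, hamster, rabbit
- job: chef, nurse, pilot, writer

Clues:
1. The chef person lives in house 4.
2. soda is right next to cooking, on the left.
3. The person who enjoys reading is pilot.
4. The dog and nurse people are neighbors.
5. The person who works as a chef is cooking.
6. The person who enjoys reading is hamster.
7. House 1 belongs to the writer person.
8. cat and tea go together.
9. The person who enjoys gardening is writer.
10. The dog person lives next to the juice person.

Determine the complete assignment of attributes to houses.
Solution:

House | Drink | Hobby | Pet | Job
---------------------------------
  1   | coffee | gardening | dog | writer
  2   | juice | painting | rabbit | nurse
  3   | soda | reading | hamster | pilot
  4   | tea | cooking | cat | chef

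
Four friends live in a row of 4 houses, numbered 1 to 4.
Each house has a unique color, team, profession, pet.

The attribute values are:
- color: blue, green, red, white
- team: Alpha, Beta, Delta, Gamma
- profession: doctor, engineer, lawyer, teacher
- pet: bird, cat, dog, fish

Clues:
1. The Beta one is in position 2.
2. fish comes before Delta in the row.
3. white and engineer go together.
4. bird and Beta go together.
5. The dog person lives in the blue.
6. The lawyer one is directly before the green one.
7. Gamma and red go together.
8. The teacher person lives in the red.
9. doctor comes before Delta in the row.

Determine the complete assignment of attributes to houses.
Solution:

House | Color | Team | Profession | Pet
---------------------------------------
  1   | blue | Alpha | lawyer | dog
  2   | green | Beta | doctor | bird
  3   | red | Gamma | teacher | fish
  4   | white | Delta | engineer | cat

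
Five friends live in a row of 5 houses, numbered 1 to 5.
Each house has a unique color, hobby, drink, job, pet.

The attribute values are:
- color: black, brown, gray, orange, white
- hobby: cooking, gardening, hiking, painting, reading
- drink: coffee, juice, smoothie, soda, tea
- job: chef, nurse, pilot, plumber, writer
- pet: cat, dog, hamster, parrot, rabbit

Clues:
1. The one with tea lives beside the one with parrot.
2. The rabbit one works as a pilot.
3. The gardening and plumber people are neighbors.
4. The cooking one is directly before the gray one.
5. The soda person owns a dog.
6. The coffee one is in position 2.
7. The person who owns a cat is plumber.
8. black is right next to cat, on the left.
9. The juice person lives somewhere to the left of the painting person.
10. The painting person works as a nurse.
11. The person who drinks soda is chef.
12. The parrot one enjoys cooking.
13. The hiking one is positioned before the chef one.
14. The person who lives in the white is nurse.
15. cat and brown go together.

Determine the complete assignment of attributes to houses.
Solution:

House | Color | Hobby | Drink | Job | Pet
-----------------------------------------
  1   | black | gardening | juice | pilot | rabbit
  2   | brown | hiking | coffee | plumber | cat
  3   | white | painting | tea | nurse | hamster
  4   | orange | cooking | smoothie | writer | parrot
  5   | gray | reading | soda | chef | dog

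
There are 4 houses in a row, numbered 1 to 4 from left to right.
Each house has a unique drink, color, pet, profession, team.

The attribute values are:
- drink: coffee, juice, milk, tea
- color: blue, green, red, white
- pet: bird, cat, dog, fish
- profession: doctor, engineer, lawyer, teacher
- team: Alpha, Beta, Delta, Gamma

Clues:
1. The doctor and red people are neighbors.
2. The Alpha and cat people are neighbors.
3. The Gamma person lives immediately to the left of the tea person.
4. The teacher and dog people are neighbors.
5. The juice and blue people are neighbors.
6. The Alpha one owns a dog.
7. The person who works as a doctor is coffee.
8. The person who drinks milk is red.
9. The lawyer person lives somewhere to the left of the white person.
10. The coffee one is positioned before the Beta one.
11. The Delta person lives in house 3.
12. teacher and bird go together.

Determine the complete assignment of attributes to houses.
Solution:

House | Drink | Color | Pet | Profession | Team
-----------------------------------------------
  1   | juice | green | bird | teacher | Gamma
  2   | tea | blue | dog | lawyer | Alpha
  3   | coffee | white | cat | doctor | Delta
  4   | milk | red | fish | engineer | Beta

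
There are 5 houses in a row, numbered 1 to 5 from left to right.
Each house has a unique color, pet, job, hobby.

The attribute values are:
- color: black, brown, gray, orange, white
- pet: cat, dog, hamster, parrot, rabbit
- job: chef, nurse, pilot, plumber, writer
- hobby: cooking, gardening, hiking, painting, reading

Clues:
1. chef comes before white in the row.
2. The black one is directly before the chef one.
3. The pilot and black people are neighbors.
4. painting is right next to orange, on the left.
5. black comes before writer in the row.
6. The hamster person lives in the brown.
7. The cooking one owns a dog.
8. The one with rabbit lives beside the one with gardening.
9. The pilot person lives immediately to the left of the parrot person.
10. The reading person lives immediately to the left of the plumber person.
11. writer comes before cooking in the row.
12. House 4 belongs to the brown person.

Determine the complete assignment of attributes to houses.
Solution:

House | Color | Pet | Job | Hobby
---------------------------------
  1   | gray | cat | pilot | reading
  2   | black | parrot | plumber | painting
  3   | orange | rabbit | chef | hiking
  4   | brown | hamster | writer | gardening
  5   | white | dog | nurse | cooking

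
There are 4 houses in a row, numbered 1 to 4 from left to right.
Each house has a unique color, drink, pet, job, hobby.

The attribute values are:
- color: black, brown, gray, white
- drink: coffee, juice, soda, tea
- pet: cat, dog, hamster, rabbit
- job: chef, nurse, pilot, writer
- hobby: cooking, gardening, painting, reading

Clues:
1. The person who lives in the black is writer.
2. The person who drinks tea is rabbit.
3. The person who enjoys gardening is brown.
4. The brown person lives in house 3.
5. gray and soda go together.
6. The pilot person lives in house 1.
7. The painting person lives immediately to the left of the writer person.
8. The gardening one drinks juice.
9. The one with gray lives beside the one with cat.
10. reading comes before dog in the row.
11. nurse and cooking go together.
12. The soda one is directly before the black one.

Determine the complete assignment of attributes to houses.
Solution:

House | Color | Drink | Pet | Job | Hobby
-----------------------------------------
  1   | gray | soda | hamster | pilot | painting
  2   | black | coffee | cat | writer | reading
  3   | brown | juice | dog | chef | gardening
  4   | white | tea | rabbit | nurse | cooking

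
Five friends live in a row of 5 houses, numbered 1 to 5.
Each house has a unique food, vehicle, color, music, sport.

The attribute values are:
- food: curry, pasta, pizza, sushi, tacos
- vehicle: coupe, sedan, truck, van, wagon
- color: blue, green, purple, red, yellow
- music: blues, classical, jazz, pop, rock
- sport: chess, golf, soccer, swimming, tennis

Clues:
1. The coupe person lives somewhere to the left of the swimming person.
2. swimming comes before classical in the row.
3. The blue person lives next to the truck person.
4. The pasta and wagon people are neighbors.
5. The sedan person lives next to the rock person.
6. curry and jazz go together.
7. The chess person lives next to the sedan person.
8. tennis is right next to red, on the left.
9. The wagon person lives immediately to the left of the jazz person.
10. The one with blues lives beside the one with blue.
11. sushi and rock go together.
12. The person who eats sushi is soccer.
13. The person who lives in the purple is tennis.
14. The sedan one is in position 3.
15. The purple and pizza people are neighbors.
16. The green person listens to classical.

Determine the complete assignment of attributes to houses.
Solution:

House | Food | Vehicle | Color | Music | Sport
----------------------------------------------
  1   | pasta | coupe | purple | pop | tennis
  2   | pizza | wagon | red | blues | chess
  3   | curry | sedan | blue | jazz | swimming
  4   | sushi | truck | yellow | rock | soccer
  5   | tacos | van | green | classical | golf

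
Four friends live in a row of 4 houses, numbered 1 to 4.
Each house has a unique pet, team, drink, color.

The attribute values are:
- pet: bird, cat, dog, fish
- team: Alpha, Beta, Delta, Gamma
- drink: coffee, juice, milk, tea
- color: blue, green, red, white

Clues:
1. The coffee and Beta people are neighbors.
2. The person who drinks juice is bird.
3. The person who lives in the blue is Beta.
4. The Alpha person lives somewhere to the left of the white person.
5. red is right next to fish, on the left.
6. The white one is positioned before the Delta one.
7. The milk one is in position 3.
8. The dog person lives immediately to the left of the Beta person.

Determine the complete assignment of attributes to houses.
Solution:

House | Pet | Team | Drink | Color
----------------------------------
  1   | dog | Alpha | coffee | red
  2   | fish | Beta | tea | blue
  3   | cat | Gamma | milk | white
  4   | bird | Delta | juice | green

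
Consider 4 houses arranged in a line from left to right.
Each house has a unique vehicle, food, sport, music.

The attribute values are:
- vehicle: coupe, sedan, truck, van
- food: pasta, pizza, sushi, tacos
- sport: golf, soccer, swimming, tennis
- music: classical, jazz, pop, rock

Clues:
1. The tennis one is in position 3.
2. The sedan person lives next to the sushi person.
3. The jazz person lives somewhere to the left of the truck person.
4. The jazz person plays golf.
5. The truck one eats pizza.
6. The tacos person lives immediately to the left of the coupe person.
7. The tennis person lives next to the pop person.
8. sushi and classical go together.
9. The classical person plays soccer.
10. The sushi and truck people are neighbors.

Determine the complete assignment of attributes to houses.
Solution:

House | Vehicle | Food | Sport | Music
--------------------------------------
  1   | sedan | tacos | golf | jazz
  2   | coupe | sushi | soccer | classical
  3   | truck | pizza | tennis | rock
  4   | van | pasta | swimming | pop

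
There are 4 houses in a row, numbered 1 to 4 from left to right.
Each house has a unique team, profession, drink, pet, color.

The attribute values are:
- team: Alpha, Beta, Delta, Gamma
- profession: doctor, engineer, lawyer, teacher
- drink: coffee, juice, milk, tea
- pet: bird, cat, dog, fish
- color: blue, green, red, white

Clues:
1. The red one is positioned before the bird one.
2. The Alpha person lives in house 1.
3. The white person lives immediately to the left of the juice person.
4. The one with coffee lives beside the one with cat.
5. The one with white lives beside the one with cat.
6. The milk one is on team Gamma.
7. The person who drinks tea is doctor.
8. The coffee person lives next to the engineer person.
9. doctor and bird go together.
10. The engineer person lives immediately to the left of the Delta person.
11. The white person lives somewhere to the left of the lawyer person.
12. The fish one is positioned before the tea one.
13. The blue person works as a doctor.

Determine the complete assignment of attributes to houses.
Solution:

House | Team | Profession | Drink | Pet | Color
-----------------------------------------------
  1   | Alpha | teacher | coffee | fish | white
  2   | Beta | engineer | juice | cat | red
  3   | Delta | doctor | tea | bird | blue
  4   | Gamma | lawyer | milk | dog | green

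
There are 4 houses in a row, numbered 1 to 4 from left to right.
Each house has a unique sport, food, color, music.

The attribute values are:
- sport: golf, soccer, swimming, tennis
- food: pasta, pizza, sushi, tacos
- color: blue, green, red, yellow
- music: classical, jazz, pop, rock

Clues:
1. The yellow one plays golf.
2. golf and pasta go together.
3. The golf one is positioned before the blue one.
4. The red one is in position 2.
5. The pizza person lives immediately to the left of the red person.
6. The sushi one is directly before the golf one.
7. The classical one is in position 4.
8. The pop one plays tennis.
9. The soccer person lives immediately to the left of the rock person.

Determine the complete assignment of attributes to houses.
Solution:

House | Sport | Food | Color | Music
------------------------------------
  1   | tennis | pizza | green | pop
  2   | soccer | sushi | red | jazz
  3   | golf | pasta | yellow | rock
  4   | swimming | tacos | blue | classical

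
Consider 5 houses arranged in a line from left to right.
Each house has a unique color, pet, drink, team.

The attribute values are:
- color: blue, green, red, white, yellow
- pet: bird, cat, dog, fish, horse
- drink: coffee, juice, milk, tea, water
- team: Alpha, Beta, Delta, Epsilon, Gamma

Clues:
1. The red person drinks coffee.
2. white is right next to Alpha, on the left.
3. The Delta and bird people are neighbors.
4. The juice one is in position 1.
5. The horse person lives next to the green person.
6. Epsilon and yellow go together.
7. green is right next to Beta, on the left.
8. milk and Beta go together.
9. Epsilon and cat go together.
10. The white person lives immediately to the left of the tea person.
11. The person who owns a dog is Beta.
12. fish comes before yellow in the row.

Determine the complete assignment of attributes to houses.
Solution:

House | Color | Pet | Drink | Team
----------------------------------
  1   | white | horse | juice | Delta
  2   | green | bird | tea | Alpha
  3   | blue | dog | milk | Beta
  4   | red | fish | coffee | Gamma
  5   | yellow | cat | water | Epsilon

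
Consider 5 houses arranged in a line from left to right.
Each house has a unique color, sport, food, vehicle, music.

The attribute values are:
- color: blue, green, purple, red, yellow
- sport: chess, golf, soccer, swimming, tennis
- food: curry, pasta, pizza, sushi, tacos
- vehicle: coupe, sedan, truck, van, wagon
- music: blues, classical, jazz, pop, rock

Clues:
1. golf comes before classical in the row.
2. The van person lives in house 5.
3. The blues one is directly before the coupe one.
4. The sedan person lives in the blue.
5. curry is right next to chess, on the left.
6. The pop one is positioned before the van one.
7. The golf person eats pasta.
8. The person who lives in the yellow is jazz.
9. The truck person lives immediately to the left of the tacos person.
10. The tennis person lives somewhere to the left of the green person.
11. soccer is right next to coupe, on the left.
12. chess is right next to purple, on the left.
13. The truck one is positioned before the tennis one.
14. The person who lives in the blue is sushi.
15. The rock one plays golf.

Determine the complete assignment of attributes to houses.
Solution:

House | Color | Sport | Food | Vehicle | Music
----------------------------------------------
  1   | red | soccer | curry | truck | blues
  2   | yellow | chess | tacos | coupe | jazz
  3   | purple | golf | pasta | wagon | rock
  4   | blue | tennis | sushi | sedan | pop
  5   | green | swimming | pizza | van | classical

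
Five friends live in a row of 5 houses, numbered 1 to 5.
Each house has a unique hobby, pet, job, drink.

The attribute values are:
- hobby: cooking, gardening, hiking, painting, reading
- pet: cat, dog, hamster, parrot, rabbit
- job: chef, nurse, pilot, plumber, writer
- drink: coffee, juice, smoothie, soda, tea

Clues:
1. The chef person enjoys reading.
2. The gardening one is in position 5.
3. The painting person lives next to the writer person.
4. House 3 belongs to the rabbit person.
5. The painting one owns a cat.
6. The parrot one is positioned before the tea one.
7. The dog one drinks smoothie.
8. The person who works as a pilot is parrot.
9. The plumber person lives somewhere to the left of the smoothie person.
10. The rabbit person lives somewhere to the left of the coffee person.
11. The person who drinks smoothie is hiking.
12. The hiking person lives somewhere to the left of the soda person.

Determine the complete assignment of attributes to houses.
Solution:

House | Hobby | Pet | Job | Drink
---------------------------------
  1   | painting | cat | plumber | juice
  2   | hiking | dog | writer | smoothie
  3   | reading | rabbit | chef | soda
  4   | cooking | parrot | pilot | coffee
  5   | gardening | hamster | nurse | tea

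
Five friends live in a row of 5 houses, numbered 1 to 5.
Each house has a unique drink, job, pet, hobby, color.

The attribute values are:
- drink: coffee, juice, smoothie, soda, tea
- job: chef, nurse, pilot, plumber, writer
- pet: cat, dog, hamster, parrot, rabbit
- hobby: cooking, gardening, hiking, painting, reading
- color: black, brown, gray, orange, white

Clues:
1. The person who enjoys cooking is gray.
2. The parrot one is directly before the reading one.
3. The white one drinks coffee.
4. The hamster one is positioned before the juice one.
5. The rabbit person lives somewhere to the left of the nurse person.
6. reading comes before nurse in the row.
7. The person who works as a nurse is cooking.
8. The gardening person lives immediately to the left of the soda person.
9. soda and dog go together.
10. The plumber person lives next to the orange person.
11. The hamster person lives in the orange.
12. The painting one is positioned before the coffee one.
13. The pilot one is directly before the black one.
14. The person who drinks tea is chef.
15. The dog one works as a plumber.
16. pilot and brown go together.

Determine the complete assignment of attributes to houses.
Solution:

House | Drink | Job | Pet | Hobby | Color
-----------------------------------------
  1   | smoothie | pilot | parrot | gardening | brown
  2   | soda | plumber | dog | reading | black
  3   | tea | chef | hamster | painting | orange
  4   | coffee | writer | rabbit | hiking | white
  5   | juice | nurse | cat | cooking | gray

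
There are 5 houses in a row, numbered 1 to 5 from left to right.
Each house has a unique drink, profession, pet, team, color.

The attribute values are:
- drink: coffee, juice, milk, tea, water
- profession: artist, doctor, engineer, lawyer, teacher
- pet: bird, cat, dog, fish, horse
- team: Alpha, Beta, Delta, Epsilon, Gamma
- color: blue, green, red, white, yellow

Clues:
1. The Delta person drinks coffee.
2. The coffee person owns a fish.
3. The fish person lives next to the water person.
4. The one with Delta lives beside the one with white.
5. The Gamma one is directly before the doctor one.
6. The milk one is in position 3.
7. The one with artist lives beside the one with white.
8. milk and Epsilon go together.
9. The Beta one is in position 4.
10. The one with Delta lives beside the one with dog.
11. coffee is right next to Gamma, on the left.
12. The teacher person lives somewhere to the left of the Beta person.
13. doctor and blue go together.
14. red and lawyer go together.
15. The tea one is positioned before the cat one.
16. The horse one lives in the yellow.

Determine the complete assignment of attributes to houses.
Solution:

House | Drink | Profession | Pet | Team | Color
-----------------------------------------------
  1   | coffee | artist | fish | Delta | green
  2   | water | teacher | dog | Gamma | white
  3   | milk | doctor | bird | Epsilon | blue
  4   | tea | engineer | horse | Beta | yellow
  5   | juice | lawyer | cat | Alpha | red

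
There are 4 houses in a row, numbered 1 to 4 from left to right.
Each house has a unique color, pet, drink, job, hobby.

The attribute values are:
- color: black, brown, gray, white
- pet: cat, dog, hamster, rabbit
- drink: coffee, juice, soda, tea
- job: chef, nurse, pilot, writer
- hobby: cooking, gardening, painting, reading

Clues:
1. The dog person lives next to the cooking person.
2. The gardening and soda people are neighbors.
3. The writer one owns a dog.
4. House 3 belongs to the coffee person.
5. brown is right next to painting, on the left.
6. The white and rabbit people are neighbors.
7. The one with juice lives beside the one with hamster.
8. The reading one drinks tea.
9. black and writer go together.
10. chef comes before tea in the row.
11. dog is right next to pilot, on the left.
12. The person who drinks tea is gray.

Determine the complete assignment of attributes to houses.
Solution:

House | Color | Pet | Drink | Job | Hobby
-----------------------------------------
  1   | black | dog | juice | writer | gardening
  2   | brown | hamster | soda | pilot | cooking
  3   | white | cat | coffee | chef | painting
  4   | gray | rabbit | tea | nurse | reading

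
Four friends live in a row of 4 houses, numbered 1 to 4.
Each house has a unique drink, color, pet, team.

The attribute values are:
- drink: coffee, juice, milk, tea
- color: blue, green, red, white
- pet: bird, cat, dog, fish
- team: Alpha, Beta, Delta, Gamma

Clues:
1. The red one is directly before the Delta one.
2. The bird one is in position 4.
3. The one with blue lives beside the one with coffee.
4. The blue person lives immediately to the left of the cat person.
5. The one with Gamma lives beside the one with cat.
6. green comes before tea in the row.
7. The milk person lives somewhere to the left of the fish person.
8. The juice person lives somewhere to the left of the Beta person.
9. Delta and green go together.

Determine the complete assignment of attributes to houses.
Solution:

House | Drink | Color | Pet | Team
----------------------------------
  1   | milk | blue | dog | Gamma
  2   | coffee | red | cat | Alpha
  3   | juice | green | fish | Delta
  4   | tea | white | bird | Beta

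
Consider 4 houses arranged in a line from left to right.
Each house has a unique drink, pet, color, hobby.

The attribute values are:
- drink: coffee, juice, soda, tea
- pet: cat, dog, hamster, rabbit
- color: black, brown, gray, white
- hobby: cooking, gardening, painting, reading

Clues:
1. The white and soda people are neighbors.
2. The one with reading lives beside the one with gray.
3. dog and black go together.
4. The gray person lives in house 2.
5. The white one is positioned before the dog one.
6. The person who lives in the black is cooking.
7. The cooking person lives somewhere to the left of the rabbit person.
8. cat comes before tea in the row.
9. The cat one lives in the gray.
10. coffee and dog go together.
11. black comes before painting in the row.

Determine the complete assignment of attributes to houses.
Solution:

House | Drink | Pet | Color | Hobby
-----------------------------------
  1   | juice | hamster | white | reading
  2   | soda | cat | gray | gardening
  3   | coffee | dog | black | cooking
  4   | tea | rabbit | brown | painting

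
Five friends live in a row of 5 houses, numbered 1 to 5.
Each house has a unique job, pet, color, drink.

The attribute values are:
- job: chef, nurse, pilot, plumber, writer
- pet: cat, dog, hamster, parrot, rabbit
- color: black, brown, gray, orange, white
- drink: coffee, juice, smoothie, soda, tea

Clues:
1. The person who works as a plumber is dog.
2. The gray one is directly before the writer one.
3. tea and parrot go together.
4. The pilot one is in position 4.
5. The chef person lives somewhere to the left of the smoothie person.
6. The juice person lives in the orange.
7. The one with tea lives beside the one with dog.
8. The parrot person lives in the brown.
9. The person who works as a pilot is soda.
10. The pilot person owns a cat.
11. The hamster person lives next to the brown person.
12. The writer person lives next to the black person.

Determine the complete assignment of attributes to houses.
Solution:

House | Job | Pet | Color | Drink
---------------------------------
  1   | chef | hamster | gray | coffee
  2   | writer | parrot | brown | tea
  3   | plumber | dog | black | smoothie
  4   | pilot | cat | white | soda
  5   | nurse | rabbit | orange | juice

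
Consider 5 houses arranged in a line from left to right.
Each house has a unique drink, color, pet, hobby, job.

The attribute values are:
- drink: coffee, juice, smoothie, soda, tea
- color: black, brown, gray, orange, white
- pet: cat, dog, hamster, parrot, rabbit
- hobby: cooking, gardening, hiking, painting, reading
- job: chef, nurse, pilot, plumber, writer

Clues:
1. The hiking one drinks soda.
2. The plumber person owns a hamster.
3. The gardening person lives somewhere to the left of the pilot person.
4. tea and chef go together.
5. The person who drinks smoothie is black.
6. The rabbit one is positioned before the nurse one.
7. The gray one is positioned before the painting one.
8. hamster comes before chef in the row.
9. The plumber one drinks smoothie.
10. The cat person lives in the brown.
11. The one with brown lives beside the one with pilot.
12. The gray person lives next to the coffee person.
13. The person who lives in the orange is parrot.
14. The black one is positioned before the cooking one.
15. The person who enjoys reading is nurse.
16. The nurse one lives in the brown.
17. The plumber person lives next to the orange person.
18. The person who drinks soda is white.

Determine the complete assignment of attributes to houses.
Solution:

House | Drink | Color | Pet | Hobby | Job
-----------------------------------------
  1   | juice | gray | rabbit | gardening | writer
  2   | coffee | brown | cat | reading | nurse
  3   | soda | white | dog | hiking | pilot
  4   | smoothie | black | hamster | painting | plumber
  5   | tea | orange | parrot | cooking | chef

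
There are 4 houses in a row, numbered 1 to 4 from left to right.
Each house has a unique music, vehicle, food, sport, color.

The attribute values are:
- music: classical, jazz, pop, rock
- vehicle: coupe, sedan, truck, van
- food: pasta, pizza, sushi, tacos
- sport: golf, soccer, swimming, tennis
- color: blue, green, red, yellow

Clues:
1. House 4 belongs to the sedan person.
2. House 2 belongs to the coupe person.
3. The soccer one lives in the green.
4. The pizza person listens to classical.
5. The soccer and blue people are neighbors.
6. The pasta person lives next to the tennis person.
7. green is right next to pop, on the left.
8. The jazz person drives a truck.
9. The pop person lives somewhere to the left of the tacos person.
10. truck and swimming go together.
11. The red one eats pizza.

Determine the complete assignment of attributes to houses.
Solution:

House | Music | Vehicle | Food | Sport | Color
----------------------------------------------
  1   | rock | van | pasta | soccer | green
  2   | pop | coupe | sushi | tennis | blue
  3   | jazz | truck | tacos | swimming | yellow
  4   | classical | sedan | pizza | golf | red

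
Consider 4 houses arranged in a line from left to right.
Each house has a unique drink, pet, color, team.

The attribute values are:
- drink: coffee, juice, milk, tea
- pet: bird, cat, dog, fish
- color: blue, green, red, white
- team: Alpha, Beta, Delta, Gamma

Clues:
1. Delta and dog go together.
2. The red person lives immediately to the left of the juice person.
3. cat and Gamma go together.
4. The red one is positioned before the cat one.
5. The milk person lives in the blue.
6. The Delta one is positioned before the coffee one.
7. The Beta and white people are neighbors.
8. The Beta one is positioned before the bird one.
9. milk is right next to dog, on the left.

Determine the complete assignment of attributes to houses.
Solution:

House | Drink | Pet | Color | Team
----------------------------------
  1   | milk | fish | blue | Beta
  2   | tea | dog | white | Delta
  3   | coffee | bird | red | Alpha
  4   | juice | cat | green | Gamma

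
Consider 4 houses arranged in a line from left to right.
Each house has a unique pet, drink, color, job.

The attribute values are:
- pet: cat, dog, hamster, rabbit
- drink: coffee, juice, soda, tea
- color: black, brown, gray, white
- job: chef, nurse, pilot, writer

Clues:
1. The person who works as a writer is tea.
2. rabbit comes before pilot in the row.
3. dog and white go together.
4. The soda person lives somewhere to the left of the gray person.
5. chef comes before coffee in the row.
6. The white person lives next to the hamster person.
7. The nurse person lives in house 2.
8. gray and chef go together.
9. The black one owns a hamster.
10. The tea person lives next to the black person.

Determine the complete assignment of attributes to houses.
Solution:

House | Pet | Drink | Color | Job
---------------------------------
  1   | dog | tea | white | writer
  2   | hamster | soda | black | nurse
  3   | rabbit | juice | gray | chef
  4   | cat | coffee | brown | pilot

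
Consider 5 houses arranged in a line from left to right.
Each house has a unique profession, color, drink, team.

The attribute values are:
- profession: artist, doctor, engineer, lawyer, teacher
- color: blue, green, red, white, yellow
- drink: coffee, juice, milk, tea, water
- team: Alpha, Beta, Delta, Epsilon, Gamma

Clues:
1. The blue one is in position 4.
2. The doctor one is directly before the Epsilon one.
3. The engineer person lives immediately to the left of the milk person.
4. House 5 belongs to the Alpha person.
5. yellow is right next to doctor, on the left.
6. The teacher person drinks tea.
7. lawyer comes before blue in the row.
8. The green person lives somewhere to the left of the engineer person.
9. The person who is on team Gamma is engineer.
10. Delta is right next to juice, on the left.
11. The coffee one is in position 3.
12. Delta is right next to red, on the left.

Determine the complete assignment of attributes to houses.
Solution:

House | Profession | Color | Drink | Team
-----------------------------------------
  1   | teacher | yellow | tea | Delta
  2   | doctor | red | juice | Beta
  3   | lawyer | green | coffee | Epsilon
  4   | engineer | blue | water | Gamma
  5   | artist | white | milk | Alpha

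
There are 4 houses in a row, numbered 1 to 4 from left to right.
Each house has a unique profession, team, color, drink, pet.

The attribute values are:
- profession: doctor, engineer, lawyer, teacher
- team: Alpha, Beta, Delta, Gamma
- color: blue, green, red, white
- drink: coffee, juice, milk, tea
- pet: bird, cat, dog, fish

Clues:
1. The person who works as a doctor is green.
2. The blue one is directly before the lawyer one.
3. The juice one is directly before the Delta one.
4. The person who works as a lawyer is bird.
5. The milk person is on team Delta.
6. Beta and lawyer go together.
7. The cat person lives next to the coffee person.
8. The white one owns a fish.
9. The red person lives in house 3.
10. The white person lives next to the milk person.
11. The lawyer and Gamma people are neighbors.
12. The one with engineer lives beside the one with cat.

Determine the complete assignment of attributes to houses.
Solution:

House | Profession | Team | Color | Drink | Pet
-----------------------------------------------
  1   | engineer | Alpha | white | juice | fish
  2   | teacher | Delta | blue | milk | cat
  3   | lawyer | Beta | red | coffee | bird
  4   | doctor | Gamma | green | tea | dog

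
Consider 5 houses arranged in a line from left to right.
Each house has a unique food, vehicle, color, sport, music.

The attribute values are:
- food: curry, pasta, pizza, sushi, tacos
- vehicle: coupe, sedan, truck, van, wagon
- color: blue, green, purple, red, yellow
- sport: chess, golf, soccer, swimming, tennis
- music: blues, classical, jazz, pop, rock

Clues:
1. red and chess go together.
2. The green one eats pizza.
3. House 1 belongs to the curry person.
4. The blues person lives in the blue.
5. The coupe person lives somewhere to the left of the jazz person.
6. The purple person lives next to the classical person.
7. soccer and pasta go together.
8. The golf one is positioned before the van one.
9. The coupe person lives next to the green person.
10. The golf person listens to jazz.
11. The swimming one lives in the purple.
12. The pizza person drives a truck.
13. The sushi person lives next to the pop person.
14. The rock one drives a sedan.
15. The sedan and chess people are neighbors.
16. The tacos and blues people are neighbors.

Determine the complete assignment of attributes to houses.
Solution:

House | Food | Vehicle | Color | Sport | Music
----------------------------------------------
  1   | curry | sedan | purple | swimming | rock
  2   | sushi | coupe | red | chess | classical
  3   | pizza | truck | green | tennis | pop
  4   | tacos | wagon | yellow | golf | jazz
  5   | pasta | van | blue | soccer | blues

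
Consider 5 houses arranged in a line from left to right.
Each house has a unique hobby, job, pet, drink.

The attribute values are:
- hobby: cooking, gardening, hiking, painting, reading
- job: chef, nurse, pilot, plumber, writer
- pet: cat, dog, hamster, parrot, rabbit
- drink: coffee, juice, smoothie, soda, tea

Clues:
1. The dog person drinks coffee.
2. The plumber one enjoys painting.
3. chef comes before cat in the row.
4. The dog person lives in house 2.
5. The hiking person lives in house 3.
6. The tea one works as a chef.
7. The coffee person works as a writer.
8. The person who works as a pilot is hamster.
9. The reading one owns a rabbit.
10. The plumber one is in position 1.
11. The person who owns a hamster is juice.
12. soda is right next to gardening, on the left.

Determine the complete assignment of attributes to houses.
Solution:

House | Hobby | Job | Pet | Drink
---------------------------------
  1   | painting | plumber | parrot | soda
  2   | gardening | writer | dog | coffee
  3   | hiking | pilot | hamster | juice
  4   | reading | chef | rabbit | tea
  5   | cooking | nurse | cat | smoothie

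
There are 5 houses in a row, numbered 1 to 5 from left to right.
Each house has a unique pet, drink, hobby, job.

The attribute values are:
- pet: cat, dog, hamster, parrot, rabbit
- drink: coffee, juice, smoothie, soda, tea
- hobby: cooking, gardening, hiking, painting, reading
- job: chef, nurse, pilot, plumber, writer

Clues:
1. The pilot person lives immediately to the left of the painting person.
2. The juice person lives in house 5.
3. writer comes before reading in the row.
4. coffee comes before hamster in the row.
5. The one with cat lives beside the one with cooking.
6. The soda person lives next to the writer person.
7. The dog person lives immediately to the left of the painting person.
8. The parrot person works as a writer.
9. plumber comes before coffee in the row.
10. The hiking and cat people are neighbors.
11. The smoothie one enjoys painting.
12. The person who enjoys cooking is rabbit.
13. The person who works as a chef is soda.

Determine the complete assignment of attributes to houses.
Solution:

House | Pet | Drink | Hobby | Job
---------------------------------
  1   | dog | tea | hiking | pilot
  2   | cat | smoothie | painting | plumber
  3   | rabbit | soda | cooking | chef
  4   | parrot | coffee | gardening | writer
  5   | hamster | juice | reading | nurse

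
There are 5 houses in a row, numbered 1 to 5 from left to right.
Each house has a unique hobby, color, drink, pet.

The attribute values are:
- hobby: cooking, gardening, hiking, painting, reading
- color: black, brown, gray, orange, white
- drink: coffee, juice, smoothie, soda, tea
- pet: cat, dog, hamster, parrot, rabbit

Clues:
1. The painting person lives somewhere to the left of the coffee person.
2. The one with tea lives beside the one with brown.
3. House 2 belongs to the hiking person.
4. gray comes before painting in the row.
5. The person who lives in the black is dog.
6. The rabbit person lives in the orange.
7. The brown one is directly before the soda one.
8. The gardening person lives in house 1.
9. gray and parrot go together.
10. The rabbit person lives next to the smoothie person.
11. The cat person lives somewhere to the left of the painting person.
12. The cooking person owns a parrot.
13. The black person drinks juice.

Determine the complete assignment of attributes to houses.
Solution:

House | Hobby | Color | Drink | Pet
-----------------------------------
  1   | gardening | orange | tea | rabbit
  2   | hiking | brown | smoothie | cat
  3   | cooking | gray | soda | parrot
  4   | painting | black | juice | dog
  5   | reading | white | coffee | hamster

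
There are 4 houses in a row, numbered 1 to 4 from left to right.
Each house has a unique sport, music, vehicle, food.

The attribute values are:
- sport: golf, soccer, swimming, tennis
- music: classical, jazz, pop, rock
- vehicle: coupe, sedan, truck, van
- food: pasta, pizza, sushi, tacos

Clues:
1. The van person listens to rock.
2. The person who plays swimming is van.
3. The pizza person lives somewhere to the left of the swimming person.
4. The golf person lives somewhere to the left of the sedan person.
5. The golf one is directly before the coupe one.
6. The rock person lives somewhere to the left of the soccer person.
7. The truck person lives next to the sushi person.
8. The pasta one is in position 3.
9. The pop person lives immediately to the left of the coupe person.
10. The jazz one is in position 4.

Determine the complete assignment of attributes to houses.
Solution:

House | Sport | Music | Vehicle | Food
--------------------------------------
  1   | golf | pop | truck | pizza
  2   | tennis | classical | coupe | sushi
  3   | swimming | rock | van | pasta
  4   | soccer | jazz | sedan | tacos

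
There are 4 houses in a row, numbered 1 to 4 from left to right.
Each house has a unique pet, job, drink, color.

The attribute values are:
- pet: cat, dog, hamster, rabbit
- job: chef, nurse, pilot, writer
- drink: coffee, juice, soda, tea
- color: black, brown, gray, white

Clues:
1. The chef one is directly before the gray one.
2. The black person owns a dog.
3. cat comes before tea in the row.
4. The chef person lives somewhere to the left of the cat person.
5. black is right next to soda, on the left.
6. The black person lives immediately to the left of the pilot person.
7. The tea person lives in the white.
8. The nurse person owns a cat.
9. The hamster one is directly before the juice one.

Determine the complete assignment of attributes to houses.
Solution:

House | Pet | Job | Drink | Color
---------------------------------
  1   | dog | chef | coffee | black
  2   | hamster | pilot | soda | gray
  3   | cat | nurse | juice | brown
  4   | rabbit | writer | tea | white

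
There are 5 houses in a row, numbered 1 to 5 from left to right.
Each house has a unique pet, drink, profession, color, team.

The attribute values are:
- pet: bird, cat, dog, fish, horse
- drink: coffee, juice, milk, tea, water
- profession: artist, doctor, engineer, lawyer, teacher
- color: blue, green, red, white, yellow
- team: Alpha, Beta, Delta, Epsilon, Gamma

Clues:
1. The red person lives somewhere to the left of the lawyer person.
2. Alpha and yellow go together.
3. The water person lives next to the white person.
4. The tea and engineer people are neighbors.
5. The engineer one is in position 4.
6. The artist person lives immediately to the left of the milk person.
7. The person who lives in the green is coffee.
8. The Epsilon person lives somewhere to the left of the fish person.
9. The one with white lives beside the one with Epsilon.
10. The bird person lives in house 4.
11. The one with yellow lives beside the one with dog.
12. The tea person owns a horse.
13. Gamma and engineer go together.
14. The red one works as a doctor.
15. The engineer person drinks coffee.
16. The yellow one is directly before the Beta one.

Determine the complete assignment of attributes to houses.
Solution:

House | Pet | Drink | Profession | Color | Team
-----------------------------------------------
  1   | cat | water | artist | yellow | Alpha
  2   | dog | milk | teacher | white | Beta
  3   | horse | tea | doctor | red | Epsilon
  4   | bird | coffee | engineer | green | Gamma
  5   | fish | juice | lawyer | blue | Delta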